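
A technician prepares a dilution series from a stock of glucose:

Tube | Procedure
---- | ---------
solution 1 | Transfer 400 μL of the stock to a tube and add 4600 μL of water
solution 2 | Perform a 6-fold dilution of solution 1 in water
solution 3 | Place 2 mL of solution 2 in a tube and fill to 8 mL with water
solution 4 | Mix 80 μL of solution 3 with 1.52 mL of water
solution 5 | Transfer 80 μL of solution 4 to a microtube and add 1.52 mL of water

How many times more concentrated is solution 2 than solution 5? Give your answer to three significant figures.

Step 1: 400 μL + 4600 μL = 5000 μL total → factor 5000/400 = 12.5
Step 2: 6-fold → factor 6
Step 3: 2 mL brought to 8 mL → factor 8/2 = 4
Step 4: 80 μL + 1.52 mL = 1600 μL total → factor 1600/80 = 20
Step 5: 80 μL + 1.52 mL = 1600 μL total → factor 1600/80 = 20
Dilution factor to solution 2 = 75; to solution 5 = 1.2 × 10^5
[solution 2]/[solution 5] = (factor to solution 5)/(factor to solution 2) = 1.2 × 10^5/75 = 1.60 × 10^3

1.60 × 10^3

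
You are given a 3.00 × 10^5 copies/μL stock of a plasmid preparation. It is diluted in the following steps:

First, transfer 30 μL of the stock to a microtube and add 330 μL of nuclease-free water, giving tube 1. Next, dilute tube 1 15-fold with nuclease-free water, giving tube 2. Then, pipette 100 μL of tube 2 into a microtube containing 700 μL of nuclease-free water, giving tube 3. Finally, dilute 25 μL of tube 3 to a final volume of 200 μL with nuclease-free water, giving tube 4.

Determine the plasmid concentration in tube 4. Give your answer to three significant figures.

Step 1: 30 μL + 330 μL = 360 μL total → factor 360/30 = 12
Step 2: 15-fold → factor 15
Step 3: 100 μL + 700 μL = 800 μL total → factor 800/100 = 8
Step 4: 25 μL brought to 200 μL → factor 200/25 = 8
Overall dilution factor = 12 × 15 × 8 × 8 = 11520
Final = 3.00 × 10^5 copies/μL / 11520 = 26.0 copies/μL

26.0 copies/μL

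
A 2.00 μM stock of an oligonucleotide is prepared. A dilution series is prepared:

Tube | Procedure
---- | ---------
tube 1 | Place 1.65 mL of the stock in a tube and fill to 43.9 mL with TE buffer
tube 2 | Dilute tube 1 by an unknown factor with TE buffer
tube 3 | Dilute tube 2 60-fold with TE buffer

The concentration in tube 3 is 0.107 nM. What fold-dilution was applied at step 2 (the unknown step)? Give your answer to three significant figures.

11.7-fold

Step 1: 1.65 mL brought to 43.9 mL → factor 43.9/1.65 = 26.606
Step 2: unknown factor x
Step 3: 60-fold → factor 60
Product of known-step factors = 1596.4
Overall factor = 2.00 μM / (0.107 nM) = 18692
x = 18692 / 1596.4 = 11.7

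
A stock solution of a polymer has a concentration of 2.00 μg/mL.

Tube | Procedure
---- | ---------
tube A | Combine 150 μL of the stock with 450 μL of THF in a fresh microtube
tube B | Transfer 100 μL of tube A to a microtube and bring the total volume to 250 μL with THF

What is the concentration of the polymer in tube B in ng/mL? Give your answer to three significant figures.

Step 1: 150 μL + 450 μL = 600 μL total → factor 600/150 = 4
Step 2: 100 μL brought to 250 μL → factor 250/100 = 2.5
Overall dilution factor = 4 × 2.5 = 10
Final = 2.00 μg/mL / 10 = 0.2000 μg/mL = 200 ng/mL

200 ng/mL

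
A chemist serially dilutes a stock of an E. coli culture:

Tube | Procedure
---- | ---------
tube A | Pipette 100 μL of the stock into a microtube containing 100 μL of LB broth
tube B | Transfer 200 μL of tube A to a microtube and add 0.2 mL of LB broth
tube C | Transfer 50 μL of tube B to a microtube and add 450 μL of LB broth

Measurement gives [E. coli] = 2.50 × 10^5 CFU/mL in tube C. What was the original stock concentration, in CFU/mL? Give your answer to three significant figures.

Step 1: 100 μL + 100 μL = 200 μL total → factor 200/100 = 2
Step 2: 200 μL + 0.2 mL = 400 μL total → factor 400/200 = 2
Step 3: 50 μL + 450 μL = 500 μL total → factor 500/50 = 10
Overall dilution factor = 2 × 2 × 10 = 40
Stock = 2.50 × 10^5 CFU/mL × 40 = 1.00 × 10^7 CFU/mL

1.00 × 10^7 CFU/mL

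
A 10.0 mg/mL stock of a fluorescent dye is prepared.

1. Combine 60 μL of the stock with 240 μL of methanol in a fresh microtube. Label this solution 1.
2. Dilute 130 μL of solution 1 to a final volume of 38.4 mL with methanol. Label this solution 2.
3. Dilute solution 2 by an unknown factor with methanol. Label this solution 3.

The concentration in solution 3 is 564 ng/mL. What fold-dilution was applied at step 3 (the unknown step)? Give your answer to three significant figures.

Step 1: 60 μL + 240 μL = 300 μL total → factor 300/60 = 5
Step 2: 130 μL brought to 38.4 mL → factor 38400/130 = 295.38
Step 3: unknown factor x
Product of known-step factors = 1476.9
Overall factor = 10.0 mg/mL / (564 ng/mL) = 17730
x = 17730 / 1476.9 = 12.0

12.0-fold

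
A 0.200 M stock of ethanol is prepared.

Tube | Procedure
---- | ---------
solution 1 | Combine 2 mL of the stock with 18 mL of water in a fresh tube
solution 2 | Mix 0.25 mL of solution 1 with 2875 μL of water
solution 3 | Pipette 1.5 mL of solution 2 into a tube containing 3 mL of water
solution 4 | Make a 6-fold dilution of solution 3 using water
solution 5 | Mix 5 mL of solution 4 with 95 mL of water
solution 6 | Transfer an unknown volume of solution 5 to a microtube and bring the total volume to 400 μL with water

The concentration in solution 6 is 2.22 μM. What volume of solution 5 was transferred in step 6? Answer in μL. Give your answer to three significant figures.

200 μL

Step 1: 2 mL + 18 mL = 20 mL total → factor 20/2 = 10
Step 2: 0.25 mL + 2875 μL = 3.125 mL total → factor 3.125/0.25 = 12.5
Step 3: 1.5 mL + 3 mL = 4.5 mL total → factor 4.5/1.5 = 3
Step 4: 6-fold → factor 6
Step 5: 5 mL + 95 mL = 100 mL total → factor 100/5 = 20
Step 6: v brought to 400 μL → factor = 400 μL/v
Product of known-step factors = 45000
Overall factor = 0.200 M / (2.22 μM) = 90090
Step-6 factor = 90090 / 45000 = 2.002
v = 400 μL / 2.002 = 200 μL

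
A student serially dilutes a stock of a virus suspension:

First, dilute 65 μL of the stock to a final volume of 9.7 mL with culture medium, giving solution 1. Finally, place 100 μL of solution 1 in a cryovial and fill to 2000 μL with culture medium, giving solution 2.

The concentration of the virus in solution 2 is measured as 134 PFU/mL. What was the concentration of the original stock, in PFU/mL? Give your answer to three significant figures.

Step 1: 65 μL brought to 9.7 mL → factor 9700/65 = 149.23
Step 2: 100 μL brought to 2000 μL → factor 2000/100 = 20
Overall dilution factor = 149.23 × 20 = 2984.6
Stock = 134 PFU/mL × 2984.6 = 4.00 × 10^5 PFU/mL

4.00 × 10^5 PFU/mL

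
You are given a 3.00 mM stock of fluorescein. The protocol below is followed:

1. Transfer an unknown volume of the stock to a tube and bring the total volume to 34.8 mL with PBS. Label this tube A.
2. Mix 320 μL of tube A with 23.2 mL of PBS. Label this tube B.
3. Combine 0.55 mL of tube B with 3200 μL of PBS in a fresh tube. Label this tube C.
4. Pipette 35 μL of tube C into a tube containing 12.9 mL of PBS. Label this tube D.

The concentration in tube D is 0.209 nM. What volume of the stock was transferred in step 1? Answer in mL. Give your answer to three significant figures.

Step 1: v brought to 34.8 mL → factor = 34.8 mL/v
Step 2: 320 μL + 23.2 mL = 23520 μL total → factor 23520/320 = 73.5
Step 3: 0.55 mL + 3200 μL = 3.75 mL total → factor 3.75/0.55 = 6.8182
Step 4: 35 μL + 12.9 mL = 12935 μL total → factor 12935/35 = 369.57
Product of known-step factors = 1.8521 × 10^5
Overall factor = 3.00 mM / (0.209 nM) = 1.4354 × 10^7
Step-1 factor = 1.4354 × 10^7 / 1.8521 × 10^5 = 77.503
v = 34.8 mL / 77.503 = 0.449 mL

0.449 mL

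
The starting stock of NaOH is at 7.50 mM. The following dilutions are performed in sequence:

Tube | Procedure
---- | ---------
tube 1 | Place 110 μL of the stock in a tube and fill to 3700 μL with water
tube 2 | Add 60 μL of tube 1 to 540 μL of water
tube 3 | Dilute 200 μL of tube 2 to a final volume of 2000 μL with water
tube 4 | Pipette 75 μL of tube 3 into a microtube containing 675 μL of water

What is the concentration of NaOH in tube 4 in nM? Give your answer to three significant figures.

Step 1: 110 μL brought to 3700 μL → factor 3700/110 = 33.636
Step 2: 60 μL + 540 μL = 600 μL total → factor 600/60 = 10
Step 3: 200 μL brought to 2000 μL → factor 2000/200 = 10
Step 4: 75 μL + 675 μL = 750 μL total → factor 750/75 = 10
Overall dilution factor = 33.636 × 10 × 10 × 10 = 33636
Final = 7.50 mM / 33636 = 0.0002230 mM = 223 nM

223 nM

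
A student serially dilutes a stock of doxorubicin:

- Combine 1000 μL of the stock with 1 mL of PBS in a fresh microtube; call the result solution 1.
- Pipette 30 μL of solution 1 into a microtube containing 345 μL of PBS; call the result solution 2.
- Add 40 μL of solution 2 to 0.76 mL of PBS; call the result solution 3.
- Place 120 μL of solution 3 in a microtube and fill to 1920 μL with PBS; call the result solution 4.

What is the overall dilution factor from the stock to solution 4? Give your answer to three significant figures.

8.00 × 10^3

Step 1: 1000 μL + 1 mL = 2000 μL total → factor 2000/1000 = 2
Step 2: 30 μL + 345 μL = 375 μL total → factor 375/30 = 12.5
Step 3: 40 μL + 0.76 mL = 800 μL total → factor 800/40 = 20
Step 4: 120 μL brought to 1920 μL → factor 1920/120 = 16
Overall dilution factor = 2 × 12.5 × 20 × 16 = 8000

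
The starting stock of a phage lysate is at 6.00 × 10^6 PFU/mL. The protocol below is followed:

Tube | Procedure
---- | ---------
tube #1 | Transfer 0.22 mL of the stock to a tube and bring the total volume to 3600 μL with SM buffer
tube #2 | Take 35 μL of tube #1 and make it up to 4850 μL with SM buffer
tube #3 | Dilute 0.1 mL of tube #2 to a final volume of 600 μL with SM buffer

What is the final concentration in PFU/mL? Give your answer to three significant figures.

Step 1: 0.22 mL brought to 3600 μL → factor 3.6/0.22 = 16.364
Step 2: 35 μL brought to 4850 μL → factor 4850/35 = 138.57
Step 3: 0.1 mL brought to 600 μL → factor 0.6/0.1 = 6
Overall dilution factor = 16.364 × 138.57 × 6 = 13605
Final = 6.00 × 10^6 PFU/mL / 13605 = 441 PFU/mL

441 PFU/mL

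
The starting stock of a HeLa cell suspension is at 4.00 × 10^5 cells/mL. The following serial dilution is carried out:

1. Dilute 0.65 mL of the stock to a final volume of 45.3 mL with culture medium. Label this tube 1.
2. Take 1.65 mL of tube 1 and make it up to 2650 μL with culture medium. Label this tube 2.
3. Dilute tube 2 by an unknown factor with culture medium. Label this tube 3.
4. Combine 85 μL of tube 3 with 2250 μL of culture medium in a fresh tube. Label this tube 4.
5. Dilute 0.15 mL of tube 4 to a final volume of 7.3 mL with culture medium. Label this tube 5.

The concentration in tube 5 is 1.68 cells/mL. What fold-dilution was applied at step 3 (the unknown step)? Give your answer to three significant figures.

1.59-fold

Step 1: 0.65 mL brought to 45.3 mL → factor 45.3/0.65 = 69.692
Step 2: 1.65 mL brought to 2650 μL → factor 2.65/1.65 = 1.6061
Step 3: unknown factor x
Step 4: 85 μL + 2250 μL = 2335 μL total → factor 2335/85 = 27.471
Step 5: 0.15 mL brought to 7.3 mL → factor 7.3/0.15 = 48.667
Product of known-step factors = 1.4964 × 10^5
Overall factor = 4.00 × 10^5 cells/mL / (1.68 cells/mL) = 2.381 × 10^5
x = 2.381 × 10^5 / 1.4964 × 10^5 = 1.59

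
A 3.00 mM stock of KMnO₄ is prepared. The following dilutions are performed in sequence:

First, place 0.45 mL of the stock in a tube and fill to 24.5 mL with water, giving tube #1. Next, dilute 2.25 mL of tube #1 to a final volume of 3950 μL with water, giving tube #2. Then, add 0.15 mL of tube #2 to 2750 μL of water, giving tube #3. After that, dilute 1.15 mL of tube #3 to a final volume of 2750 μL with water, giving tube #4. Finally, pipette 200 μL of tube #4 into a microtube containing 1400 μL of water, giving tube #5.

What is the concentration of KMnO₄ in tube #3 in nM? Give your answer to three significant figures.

Step 1: 0.45 mL brought to 24.5 mL → factor 24.5/0.45 = 54.444
Step 2: 2.25 mL brought to 3950 μL → factor 3.95/2.25 = 1.7556
Step 3: 0.15 mL + 2750 μL = 2.9 mL total → factor 2.9/0.15 = 19.333
Dilution factor through tube #3 = 54.444 × 1.7556 × 19.333 = 1847.9
[tube #3] = 3.00 mM / 1847.9 = 0.001623 mM = 1.62 × 10^3 nM

1.62 × 10^3 nM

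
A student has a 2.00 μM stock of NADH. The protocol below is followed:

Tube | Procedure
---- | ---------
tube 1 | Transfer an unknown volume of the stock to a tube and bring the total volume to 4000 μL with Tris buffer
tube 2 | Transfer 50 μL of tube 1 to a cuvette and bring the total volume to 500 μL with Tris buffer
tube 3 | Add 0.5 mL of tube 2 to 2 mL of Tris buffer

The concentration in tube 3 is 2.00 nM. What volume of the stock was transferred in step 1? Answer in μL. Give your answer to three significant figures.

200 μL

Step 1: v brought to 4000 μL → factor = 4000 μL/v
Step 2: 50 μL brought to 500 μL → factor 500/50 = 10
Step 3: 0.5 mL + 2 mL = 2.5 mL total → factor 2.5/0.5 = 5
Product of known-step factors = 50
Overall factor = 2.00 μM / (2.00 nM) = 1000
Step-1 factor = 1000 / 50 = 20
v = 4000 μL / 20 = 200 μL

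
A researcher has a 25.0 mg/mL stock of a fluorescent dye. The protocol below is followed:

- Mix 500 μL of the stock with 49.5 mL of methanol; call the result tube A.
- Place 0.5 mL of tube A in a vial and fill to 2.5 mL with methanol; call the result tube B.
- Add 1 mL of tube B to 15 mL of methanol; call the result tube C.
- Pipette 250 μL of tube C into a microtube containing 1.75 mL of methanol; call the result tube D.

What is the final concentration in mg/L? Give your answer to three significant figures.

Step 1: 500 μL + 49.5 mL = 50000 μL total → factor 50000/500 = 100
Step 2: 0.5 mL brought to 2.5 mL → factor 2.5/0.5 = 5
Step 3: 1 mL + 15 mL = 16 mL total → factor 16/1 = 16
Step 4: 250 μL + 1.75 mL = 2000 μL total → factor 2000/250 = 8
Overall dilution factor = 100 × 5 × 16 × 8 = 64000
Final = 25.0 mg/mL / 64000 = 0.0003906 mg/mL = 0.391 mg/L

0.391 mg/L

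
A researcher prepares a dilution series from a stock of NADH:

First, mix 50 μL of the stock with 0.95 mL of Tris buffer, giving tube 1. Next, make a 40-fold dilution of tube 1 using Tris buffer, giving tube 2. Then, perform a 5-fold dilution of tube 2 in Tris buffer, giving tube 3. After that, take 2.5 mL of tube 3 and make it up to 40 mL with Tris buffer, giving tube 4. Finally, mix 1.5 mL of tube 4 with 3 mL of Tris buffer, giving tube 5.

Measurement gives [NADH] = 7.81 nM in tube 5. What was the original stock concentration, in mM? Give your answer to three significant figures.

1.50 mM

Step 1: 50 μL + 0.95 mL = 1000 μL total → factor 1000/50 = 20
Step 2: 40-fold → factor 40
Step 3: 5-fold → factor 5
Step 4: 2.5 mL brought to 40 mL → factor 40/2.5 = 16
Step 5: 1.5 mL + 3 mL = 4.5 mL total → factor 4.5/1.5 = 3
Overall dilution factor = 20 × 40 × 5 × 16 × 3 = 1.92 × 10^5
Stock = 7.81 nM × 1.92 × 10^5 = 1.500 × 10^6 nM = 1.50 mM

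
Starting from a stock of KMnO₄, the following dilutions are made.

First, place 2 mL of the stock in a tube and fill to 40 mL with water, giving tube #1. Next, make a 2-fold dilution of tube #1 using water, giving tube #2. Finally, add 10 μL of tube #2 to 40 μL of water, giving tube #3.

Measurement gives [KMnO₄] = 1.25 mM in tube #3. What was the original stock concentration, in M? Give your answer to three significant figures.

Step 1: 2 mL brought to 40 mL → factor 40/2 = 20
Step 2: 2-fold → factor 2
Step 3: 10 μL + 40 μL = 50 μL total → factor 50/10 = 5
Overall dilution factor = 20 × 2 × 5 = 200
Stock = 1.25 mM × 200 = 250.0 mM = 0.250 M

0.250 M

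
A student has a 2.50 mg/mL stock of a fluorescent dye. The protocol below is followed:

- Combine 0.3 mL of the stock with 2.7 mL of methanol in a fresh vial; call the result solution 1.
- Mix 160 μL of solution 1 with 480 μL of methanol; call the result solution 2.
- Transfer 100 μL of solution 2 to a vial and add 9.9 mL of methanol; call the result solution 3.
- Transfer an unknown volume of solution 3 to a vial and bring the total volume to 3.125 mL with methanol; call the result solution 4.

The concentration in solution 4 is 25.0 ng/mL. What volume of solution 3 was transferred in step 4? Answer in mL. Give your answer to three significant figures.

0.125 mL

Step 1: 0.3 mL + 2.7 mL = 3 mL total → factor 3/0.3 = 10
Step 2: 160 μL + 480 μL = 640 μL total → factor 640/160 = 4
Step 3: 100 μL + 9.9 mL = 10000 μL total → factor 10000/100 = 100
Step 4: v brought to 3.125 mL → factor = 3.125 mL/v
Product of known-step factors = 4000
Overall factor = 2.50 mg/mL / (25.0 ng/mL) = 1 × 10^5
Step-4 factor = 1 × 10^5 / 4000 = 25
v = 3.125 mL / 25 = 0.125 mL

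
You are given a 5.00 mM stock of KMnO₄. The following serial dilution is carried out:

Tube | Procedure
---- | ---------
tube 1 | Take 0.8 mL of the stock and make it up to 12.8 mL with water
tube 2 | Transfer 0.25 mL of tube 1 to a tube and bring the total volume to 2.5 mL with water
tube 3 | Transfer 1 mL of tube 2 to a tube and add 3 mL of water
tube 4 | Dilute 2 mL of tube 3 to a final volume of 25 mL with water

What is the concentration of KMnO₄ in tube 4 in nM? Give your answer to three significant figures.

Step 1: 0.8 mL brought to 12.8 mL → factor 12.8/0.8 = 16
Step 2: 0.25 mL brought to 2.5 mL → factor 2.5/0.25 = 10
Step 3: 1 mL + 3 mL = 4 mL total → factor 4/1 = 4
Step 4: 2 mL brought to 25 mL → factor 25/2 = 12.5
Overall dilution factor = 16 × 10 × 4 × 12.5 = 8000
Final = 5.00 mM / 8000 = 0.0006250 mM = 625 nM

625 nM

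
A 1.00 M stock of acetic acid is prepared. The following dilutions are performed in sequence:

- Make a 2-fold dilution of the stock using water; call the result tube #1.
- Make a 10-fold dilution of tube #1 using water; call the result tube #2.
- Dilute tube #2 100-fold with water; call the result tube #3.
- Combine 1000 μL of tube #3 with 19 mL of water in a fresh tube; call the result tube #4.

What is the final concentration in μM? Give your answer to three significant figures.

Step 1: 2-fold → factor 2
Step 2: 10-fold → factor 10
Step 3: 100-fold → factor 100
Step 4: 1000 μL + 19 mL = 20000 μL total → factor 20000/1000 = 20
Overall dilution factor = 2 × 10 × 100 × 20 = 40000
Final = 1.00 M / 40000 = 2.500 × 10^-5 M = 25.0 μM

25.0 μM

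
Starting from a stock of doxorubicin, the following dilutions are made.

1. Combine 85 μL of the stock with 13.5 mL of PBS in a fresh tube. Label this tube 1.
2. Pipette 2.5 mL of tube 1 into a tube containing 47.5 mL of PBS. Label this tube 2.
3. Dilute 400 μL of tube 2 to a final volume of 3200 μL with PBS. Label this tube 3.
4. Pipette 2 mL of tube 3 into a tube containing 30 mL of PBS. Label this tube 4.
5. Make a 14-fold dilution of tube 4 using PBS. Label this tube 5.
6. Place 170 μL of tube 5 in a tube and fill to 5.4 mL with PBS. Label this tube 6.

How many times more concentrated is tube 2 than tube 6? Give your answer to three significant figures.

5.69 × 10^4

Step 1: 85 μL + 13.5 mL = 13585 μL total → factor 13585/85 = 159.82
Step 2: 2.5 mL + 47.5 mL = 50 mL total → factor 50/2.5 = 20
Step 3: 400 μL brought to 3200 μL → factor 3200/400 = 8
Step 4: 2 mL + 30 mL = 32 mL total → factor 32/2 = 16
Step 5: 14-fold → factor 14
Step 6: 170 μL brought to 5.4 mL → factor 5400/170 = 31.765
Dilution factor to tube 2 = 3196.5; to tube 6 = 1.8195 × 10^8
[tube 2]/[tube 6] = (factor to tube 6)/(factor to tube 2) = 1.8195 × 10^8/3196.5 = 5.69 × 10^4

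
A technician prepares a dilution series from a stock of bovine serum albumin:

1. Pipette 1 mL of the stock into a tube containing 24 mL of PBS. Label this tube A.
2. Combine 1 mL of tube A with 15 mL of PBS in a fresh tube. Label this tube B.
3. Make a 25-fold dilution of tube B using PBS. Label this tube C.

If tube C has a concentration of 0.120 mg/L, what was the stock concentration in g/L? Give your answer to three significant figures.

1.20 g/L

Step 1: 1 mL + 24 mL = 25 mL total → factor 25/1 = 25
Step 2: 1 mL + 15 mL = 16 mL total → factor 16/1 = 16
Step 3: 25-fold → factor 25
Overall dilution factor = 25 × 16 × 25 = 10000
Stock = 0.120 mg/L × 10000 = 1200 mg/L = 1.20 g/L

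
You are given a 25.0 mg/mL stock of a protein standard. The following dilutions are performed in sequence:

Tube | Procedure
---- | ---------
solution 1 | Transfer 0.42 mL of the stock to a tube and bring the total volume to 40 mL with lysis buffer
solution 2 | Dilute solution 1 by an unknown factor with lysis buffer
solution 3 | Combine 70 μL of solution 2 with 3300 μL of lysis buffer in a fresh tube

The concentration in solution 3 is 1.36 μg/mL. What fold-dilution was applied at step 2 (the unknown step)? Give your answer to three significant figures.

Step 1: 0.42 mL brought to 40 mL → factor 40/0.42 = 95.238
Step 2: unknown factor x
Step 3: 70 μL + 3300 μL = 3370 μL total → factor 3370/70 = 48.143
Product of known-step factors = 4585
Overall factor = 25.0 mg/mL / (1.36 μg/mL) = 18382
x = 18382 / 4585 = 4.01

4.01-fold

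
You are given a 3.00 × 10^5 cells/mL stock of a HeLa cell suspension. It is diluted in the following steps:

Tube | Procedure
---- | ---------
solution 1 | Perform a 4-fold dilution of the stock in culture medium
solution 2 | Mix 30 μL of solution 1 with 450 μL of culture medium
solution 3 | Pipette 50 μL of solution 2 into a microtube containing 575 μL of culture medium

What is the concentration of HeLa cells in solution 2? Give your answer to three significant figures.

Step 1: 4-fold → factor 4
Step 2: 30 μL + 450 μL = 480 μL total → factor 480/30 = 16
Dilution factor through solution 2 = 4 × 16 = 64
[solution 2] = 3.00 × 10^5 cells/mL / 64 = 4.69 × 10^3 cells/mL

4.69 × 10^3 cells/mL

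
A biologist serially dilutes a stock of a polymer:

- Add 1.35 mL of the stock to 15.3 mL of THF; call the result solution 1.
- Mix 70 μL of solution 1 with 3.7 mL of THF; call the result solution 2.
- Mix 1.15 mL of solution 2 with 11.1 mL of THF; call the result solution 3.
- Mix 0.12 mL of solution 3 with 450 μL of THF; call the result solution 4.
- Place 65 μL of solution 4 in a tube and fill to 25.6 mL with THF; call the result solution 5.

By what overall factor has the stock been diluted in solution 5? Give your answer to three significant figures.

1.32 × 10^7

Step 1: 1.35 mL + 15.3 mL = 16.65 mL total → factor 16.65/1.35 = 12.333
Step 2: 70 μL + 3.7 mL = 3770 μL total → factor 3770/70 = 53.857
Step 3: 1.15 mL + 11.1 mL = 12.25 mL total → factor 12.25/1.15 = 10.652
Step 4: 0.12 mL + 450 μL = 0.57 mL total → factor 0.57/0.12 = 4.75
Step 5: 65 μL brought to 25.6 mL → factor 25600/65 = 393.85
Overall dilution factor = 12.333 × 53.857 × 10.652 × 4.75 × 393.85 = 1.3237 × 10^7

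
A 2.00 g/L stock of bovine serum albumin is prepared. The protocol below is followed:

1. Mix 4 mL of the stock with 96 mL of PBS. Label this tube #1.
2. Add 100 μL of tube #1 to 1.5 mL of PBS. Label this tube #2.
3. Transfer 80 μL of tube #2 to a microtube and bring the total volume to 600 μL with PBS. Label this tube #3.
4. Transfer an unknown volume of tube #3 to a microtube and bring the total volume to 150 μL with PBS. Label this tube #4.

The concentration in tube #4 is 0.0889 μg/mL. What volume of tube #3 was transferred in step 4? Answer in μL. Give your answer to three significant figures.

20.0 μL

Step 1: 4 mL + 96 mL = 100 mL total → factor 100/4 = 25
Step 2: 100 μL + 1.5 mL = 1600 μL total → factor 1600/100 = 16
Step 3: 80 μL brought to 600 μL → factor 600/80 = 7.5
Step 4: v brought to 150 μL → factor = 150 μL/v
Product of known-step factors = 3000
Overall factor = 2.00 g/L / (0.0889 μg/mL) = 22497
Step-4 factor = 22497 / 3000 = 7.4991
v = 150 μL / 7.4991 = 20.0 μL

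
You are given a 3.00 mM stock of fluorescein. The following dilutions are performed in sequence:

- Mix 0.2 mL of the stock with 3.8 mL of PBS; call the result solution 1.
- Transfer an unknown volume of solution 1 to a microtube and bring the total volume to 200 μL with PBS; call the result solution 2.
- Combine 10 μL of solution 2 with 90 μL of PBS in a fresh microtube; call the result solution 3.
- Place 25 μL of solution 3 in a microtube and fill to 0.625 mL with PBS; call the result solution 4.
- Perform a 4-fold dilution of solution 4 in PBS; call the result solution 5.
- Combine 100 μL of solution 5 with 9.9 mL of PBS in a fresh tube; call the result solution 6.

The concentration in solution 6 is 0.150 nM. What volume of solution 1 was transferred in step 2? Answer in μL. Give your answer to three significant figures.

Step 1: 0.2 mL + 3.8 mL = 4 mL total → factor 4/0.2 = 20
Step 2: v brought to 200 μL → factor = 200 μL/v
Step 3: 10 μL + 90 μL = 100 μL total → factor 100/10 = 10
Step 4: 25 μL brought to 0.625 mL → factor 625/25 = 25
Step 5: 4-fold → factor 4
Step 6: 100 μL + 9.9 mL = 10000 μL total → factor 10000/100 = 100
Product of known-step factors = 2 × 10^6
Overall factor = 3.00 mM / (0.150 nM) = 2 × 10^7
Step-2 factor = 2 × 10^7 / 2 × 10^6 = 10
v = 200 μL / 10 = 20.0 μL

20.0 μL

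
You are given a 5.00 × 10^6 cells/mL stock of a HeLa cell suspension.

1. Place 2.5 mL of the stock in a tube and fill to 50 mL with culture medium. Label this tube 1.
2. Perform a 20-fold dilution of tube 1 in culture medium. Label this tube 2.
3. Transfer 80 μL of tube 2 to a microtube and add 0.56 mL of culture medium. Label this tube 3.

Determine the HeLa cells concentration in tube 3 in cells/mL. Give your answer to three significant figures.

Step 1: 2.5 mL brought to 50 mL → factor 50/2.5 = 20
Step 2: 20-fold → factor 20
Step 3: 80 μL + 0.56 mL = 640 μL total → factor 640/80 = 8
Overall dilution factor = 20 × 20 × 8 = 3200
Final = 5.00 × 10^6 cells/mL / 3200 = 1.56 × 10^3 cells/mL

1.56 × 10^3 cells/mL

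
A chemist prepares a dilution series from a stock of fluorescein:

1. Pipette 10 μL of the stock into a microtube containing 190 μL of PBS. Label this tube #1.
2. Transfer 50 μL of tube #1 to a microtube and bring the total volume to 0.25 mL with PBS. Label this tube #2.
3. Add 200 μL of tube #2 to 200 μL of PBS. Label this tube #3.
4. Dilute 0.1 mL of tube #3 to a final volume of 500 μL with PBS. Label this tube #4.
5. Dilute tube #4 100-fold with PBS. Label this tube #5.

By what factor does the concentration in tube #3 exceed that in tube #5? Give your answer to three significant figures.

Step 1: 10 μL + 190 μL = 200 μL total → factor 200/10 = 20
Step 2: 50 μL brought to 0.25 mL → factor 250/50 = 5
Step 3: 200 μL + 200 μL = 400 μL total → factor 400/200 = 2
Step 4: 0.1 mL brought to 500 μL → factor 0.5/0.1 = 5
Step 5: 100-fold → factor 100
Dilution factor to tube #3 = 200; to tube #5 = 1 × 10^5
[tube #3]/[tube #5] = (factor to tube #5)/(factor to tube #3) = 1 × 10^5/200 = 500

500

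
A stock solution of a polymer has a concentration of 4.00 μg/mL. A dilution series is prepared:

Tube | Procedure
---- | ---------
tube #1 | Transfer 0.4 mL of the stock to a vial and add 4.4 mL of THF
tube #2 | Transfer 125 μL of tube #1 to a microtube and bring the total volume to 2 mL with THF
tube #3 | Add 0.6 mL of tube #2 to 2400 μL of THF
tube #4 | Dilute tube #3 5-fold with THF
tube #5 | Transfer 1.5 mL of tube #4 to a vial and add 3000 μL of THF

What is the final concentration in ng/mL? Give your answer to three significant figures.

0.278 ng/mL

Step 1: 0.4 mL + 4.4 mL = 4.8 mL total → factor 4.8/0.4 = 12
Step 2: 125 μL brought to 2 mL → factor 2000/125 = 16
Step 3: 0.6 mL + 2400 μL = 3 mL total → factor 3/0.6 = 5
Step 4: 5-fold → factor 5
Step 5: 1.5 mL + 3000 μL = 4.5 mL total → factor 4.5/1.5 = 3
Overall dilution factor = 12 × 16 × 5 × 5 × 3 = 14400
Final = 4.00 μg/mL / 14400 = 0.0002778 μg/mL = 0.278 ng/mL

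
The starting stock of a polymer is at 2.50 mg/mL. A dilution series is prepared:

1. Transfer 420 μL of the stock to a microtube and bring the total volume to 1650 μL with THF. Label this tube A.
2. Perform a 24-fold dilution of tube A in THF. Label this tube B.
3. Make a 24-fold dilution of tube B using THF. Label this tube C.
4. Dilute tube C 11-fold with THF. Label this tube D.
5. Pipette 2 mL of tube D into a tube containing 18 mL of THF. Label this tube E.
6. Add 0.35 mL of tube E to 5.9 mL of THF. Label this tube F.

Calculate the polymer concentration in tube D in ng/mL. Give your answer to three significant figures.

100 ng/mL

Step 1: 420 μL brought to 1650 μL → factor 1650/420 = 3.9286
Step 2: 24-fold → factor 24
Step 3: 24-fold → factor 24
Step 4: 11-fold → factor 11
Dilution factor through tube D = 3.9286 × 24 × 24 × 11 = 24891
[tube D] = 2.50 mg/mL / 24891 = 0.0001004 mg/mL = 100 ng/mL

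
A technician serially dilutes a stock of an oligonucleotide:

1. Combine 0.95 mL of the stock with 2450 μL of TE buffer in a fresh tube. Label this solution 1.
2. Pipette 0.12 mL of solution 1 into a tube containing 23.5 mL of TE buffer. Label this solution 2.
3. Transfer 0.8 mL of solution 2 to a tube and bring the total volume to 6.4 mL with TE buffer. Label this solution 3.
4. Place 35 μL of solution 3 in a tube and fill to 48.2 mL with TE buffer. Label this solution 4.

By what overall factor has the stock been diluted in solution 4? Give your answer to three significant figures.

7.76 × 10^6

Step 1: 0.95 mL + 2450 μL = 3.4 mL total → factor 3.4/0.95 = 3.5789
Step 2: 0.12 mL + 23.5 mL = 23.62 mL total → factor 23.62/0.12 = 196.83
Step 3: 0.8 mL brought to 6.4 mL → factor 6.4/0.8 = 8
Step 4: 35 μL brought to 48.2 mL → factor 48200/35 = 1377.1
Overall dilution factor = 3.5789 × 196.83 × 8 × 1377.1 = 7.7611 × 10^6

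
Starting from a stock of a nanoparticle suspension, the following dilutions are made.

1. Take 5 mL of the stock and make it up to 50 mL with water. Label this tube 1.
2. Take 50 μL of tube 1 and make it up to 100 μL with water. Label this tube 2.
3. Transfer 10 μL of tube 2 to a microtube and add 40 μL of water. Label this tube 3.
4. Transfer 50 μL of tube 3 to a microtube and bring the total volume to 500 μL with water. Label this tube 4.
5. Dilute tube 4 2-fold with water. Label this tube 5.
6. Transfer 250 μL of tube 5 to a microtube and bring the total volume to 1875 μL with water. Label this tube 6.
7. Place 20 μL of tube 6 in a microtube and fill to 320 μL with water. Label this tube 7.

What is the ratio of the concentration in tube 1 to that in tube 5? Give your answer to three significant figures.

Step 1: 5 mL brought to 50 mL → factor 50/5 = 10
Step 2: 50 μL brought to 100 μL → factor 100/50 = 2
Step 3: 10 μL + 40 μL = 50 μL total → factor 50/10 = 5
Step 4: 50 μL brought to 500 μL → factor 500/50 = 10
Step 5: 2-fold → factor 2
Dilution factor to tube 1 = 10; to tube 5 = 2000
[tube 1]/[tube 5] = (factor to tube 5)/(factor to tube 1) = 2000/10 = 200

200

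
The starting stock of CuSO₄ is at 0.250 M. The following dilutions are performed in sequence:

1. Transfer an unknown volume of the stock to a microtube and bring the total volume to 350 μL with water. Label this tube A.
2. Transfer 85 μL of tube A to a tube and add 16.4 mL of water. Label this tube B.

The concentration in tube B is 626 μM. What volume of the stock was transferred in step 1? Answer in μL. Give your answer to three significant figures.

170 μL

Step 1: v brought to 350 μL → factor = 350 μL/v
Step 2: 85 μL + 16.4 mL = 16485 μL total → factor 16485/85 = 193.94
Product of known-step factors = 193.94
Overall factor = 0.250 M / (626 μM) = 399.36
Step-1 factor = 399.36 / 193.94 = 2.0592
v = 350 μL / 2.0592 = 170 μL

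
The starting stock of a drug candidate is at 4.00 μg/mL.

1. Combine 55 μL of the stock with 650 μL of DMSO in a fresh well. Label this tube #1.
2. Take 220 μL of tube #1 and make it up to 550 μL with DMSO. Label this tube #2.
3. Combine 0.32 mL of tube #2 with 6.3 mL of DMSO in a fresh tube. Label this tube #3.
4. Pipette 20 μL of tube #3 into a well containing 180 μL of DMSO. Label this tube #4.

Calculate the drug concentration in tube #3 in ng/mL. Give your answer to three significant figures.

Step 1: 55 μL + 650 μL = 705 μL total → factor 705/55 = 12.818
Step 2: 220 μL brought to 550 μL → factor 550/220 = 2.5
Step 3: 0.32 mL + 6.3 mL = 6.62 mL total → factor 6.62/0.32 = 20.688
Dilution factor through tube #3 = 12.818 × 2.5 × 20.688 = 662.94
[tube #3] = 4.00 μg/mL / 662.94 = 0.006034 μg/mL = 6.03 ng/mL

6.03 ng/mL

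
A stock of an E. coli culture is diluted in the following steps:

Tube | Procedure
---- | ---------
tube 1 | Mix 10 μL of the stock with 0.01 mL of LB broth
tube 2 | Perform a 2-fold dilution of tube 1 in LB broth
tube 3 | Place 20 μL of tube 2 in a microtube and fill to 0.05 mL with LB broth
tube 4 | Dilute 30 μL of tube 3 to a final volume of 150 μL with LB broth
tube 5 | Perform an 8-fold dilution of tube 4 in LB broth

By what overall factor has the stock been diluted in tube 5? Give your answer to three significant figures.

Step 1: 10 μL + 0.01 mL = 20 μL total → factor 20/10 = 2
Step 2: 2-fold → factor 2
Step 3: 20 μL brought to 0.05 mL → factor 50/20 = 2.5
Step 4: 30 μL brought to 150 μL → factor 150/30 = 5
Step 5: 8-fold → factor 8
Overall dilution factor = 2 × 2 × 2.5 × 5 × 8 = 400

400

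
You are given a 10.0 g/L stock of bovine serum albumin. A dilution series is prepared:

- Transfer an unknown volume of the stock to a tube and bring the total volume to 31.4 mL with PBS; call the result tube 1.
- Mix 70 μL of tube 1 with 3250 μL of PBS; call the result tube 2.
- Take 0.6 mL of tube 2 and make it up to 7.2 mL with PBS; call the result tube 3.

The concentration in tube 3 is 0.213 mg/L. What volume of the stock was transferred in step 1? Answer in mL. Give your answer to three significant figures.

Step 1: v brought to 31.4 mL → factor = 31.4 mL/v
Step 2: 70 μL + 3250 μL = 3320 μL total → factor 3320/70 = 47.429
Step 3: 0.6 mL brought to 7.2 mL → factor 7.2/0.6 = 12
Product of known-step factors = 569.14
Overall factor = 10.0 g/L / (0.213 mg/L) = 46948
Step-1 factor = 46948 / 569.14 = 82.49
v = 31.4 mL / 82.49 = 0.381 mL

0.381 mL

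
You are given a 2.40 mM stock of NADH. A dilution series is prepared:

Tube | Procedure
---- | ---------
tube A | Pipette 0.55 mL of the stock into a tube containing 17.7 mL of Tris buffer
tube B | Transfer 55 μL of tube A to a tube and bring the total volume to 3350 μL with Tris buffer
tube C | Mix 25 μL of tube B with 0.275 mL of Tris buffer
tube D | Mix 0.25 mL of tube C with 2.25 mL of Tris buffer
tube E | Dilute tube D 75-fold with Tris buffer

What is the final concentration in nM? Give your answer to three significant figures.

0.132 nM

Step 1: 0.55 mL + 17.7 mL = 18.25 mL total → factor 18.25/0.55 = 33.182
Step 2: 55 μL brought to 3350 μL → factor 3350/55 = 60.909
Step 3: 25 μL + 0.275 mL = 300 μL total → factor 300/25 = 12
Step 4: 0.25 mL + 2.25 mL = 2.5 mL total → factor 2.5/0.25 = 10
Step 5: 75-fold → factor 75
Overall dilution factor = 33.182 × 60.909 × 12 × 10 × 75 = 1.819 × 10^7
Final = 2.40 mM / 1.819 × 10^7 = 1.319 × 10^-7 mM = 0.132 nM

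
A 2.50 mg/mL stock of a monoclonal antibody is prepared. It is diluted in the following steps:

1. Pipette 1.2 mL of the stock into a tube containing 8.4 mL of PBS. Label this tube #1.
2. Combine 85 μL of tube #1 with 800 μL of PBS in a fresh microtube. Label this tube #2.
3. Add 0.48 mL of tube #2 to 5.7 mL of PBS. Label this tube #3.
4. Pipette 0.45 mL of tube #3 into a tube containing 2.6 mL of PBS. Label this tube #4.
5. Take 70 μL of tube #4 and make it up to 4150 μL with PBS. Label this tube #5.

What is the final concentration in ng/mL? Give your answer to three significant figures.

5.80 ng/mL

Step 1: 1.2 mL + 8.4 mL = 9.6 mL total → factor 9.6/1.2 = 8
Step 2: 85 μL + 800 μL = 885 μL total → factor 885/85 = 10.412
Step 3: 0.48 mL + 5.7 mL = 6.18 mL total → factor 6.18/0.48 = 12.875
Step 4: 0.45 mL + 2.6 mL = 3.05 mL total → factor 3.05/0.45 = 6.7778
Step 5: 70 μL brought to 4150 μL → factor 4150/70 = 59.286
Overall dilution factor = 8 × 10.412 × 12.875 × 6.7778 × 59.286 = 4.3092 × 10^5
Final = 2.50 mg/mL / 4.3092 × 10^5 = 5.802 × 10^-6 mg/mL = 5.80 ng/mL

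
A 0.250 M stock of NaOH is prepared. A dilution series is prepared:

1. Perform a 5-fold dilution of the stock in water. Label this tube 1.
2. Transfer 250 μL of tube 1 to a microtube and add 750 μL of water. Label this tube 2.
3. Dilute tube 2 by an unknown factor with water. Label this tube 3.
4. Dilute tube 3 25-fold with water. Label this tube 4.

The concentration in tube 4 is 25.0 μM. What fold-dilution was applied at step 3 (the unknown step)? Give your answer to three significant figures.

Step 1: 5-fold → factor 5
Step 2: 250 μL + 750 μL = 1000 μL total → factor 1000/250 = 4
Step 3: unknown factor x
Step 4: 25-fold → factor 25
Product of known-step factors = 500
Overall factor = 0.250 M / (25.0 μM) = 10000
x = 10000 / 500 = 20.0

20.0-fold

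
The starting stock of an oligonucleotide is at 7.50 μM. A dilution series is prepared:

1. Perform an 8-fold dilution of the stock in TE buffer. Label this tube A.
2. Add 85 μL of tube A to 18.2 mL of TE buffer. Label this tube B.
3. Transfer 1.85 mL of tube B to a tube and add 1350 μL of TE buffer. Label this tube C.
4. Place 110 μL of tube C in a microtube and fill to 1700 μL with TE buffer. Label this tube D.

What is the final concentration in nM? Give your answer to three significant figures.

Step 1: 8-fold → factor 8
Step 2: 85 μL + 18.2 mL = 18285 μL total → factor 18285/85 = 215.12
Step 3: 1.85 mL + 1350 μL = 3.2 mL total → factor 3.2/1.85 = 1.7297
Step 4: 110 μL brought to 1700 μL → factor 1700/110 = 15.455
Overall dilution factor = 8 × 215.12 × 1.7297 × 15.455 = 46005
Final = 7.50 μM / 46005 = 0.0001630 μM = 0.163 nM

0.163 nM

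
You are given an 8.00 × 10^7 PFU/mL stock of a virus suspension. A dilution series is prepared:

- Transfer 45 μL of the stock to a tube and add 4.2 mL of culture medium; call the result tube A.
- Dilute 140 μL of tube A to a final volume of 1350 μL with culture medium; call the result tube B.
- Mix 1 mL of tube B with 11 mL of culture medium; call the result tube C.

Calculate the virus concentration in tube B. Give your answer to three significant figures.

Step 1: 45 μL + 4.2 mL = 4245 μL total → factor 4245/45 = 94.333
Step 2: 140 μL brought to 1350 μL → factor 1350/140 = 9.6429
Dilution factor through tube B = 94.333 × 9.6429 = 909.64
[tube B] = 8.00 × 10^7 PFU/mL / 909.64 = 8.79 × 10^4 PFU/mL

8.79 × 10^4 PFU/mL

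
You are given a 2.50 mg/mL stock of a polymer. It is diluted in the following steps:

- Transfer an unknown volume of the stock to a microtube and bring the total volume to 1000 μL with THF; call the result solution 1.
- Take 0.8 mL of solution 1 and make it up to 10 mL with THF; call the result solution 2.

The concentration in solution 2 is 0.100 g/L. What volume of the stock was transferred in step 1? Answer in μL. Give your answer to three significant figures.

500 μL

Step 1: v brought to 1000 μL → factor = 1000 μL/v
Step 2: 0.8 mL brought to 10 mL → factor 10/0.8 = 12.5
Product of known-step factors = 12.5
Overall factor = 2.50 mg/mL / (0.100 g/L) = 25
Step-1 factor = 25 / 12.5 = 2
v = 1000 μL / 2 = 500 μL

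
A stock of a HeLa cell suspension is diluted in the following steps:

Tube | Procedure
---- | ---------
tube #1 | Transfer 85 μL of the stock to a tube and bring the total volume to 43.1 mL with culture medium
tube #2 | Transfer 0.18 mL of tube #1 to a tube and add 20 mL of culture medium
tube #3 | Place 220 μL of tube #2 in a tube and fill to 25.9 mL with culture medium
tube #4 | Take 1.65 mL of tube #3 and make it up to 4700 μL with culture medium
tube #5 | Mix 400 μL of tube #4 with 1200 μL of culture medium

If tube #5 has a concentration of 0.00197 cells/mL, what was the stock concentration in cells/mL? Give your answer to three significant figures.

Step 1: 85 μL brought to 43.1 mL → factor 43100/85 = 507.06
Step 2: 0.18 mL + 20 mL = 20.18 mL total → factor 20.18/0.18 = 112.11
Step 3: 220 μL brought to 25.9 mL → factor 25900/220 = 117.73
Step 4: 1.65 mL brought to 4700 μL → factor 4.7/1.65 = 2.8485
Step 5: 400 μL + 1200 μL = 1600 μL total → factor 1600/400 = 4
Overall dilution factor = 507.06 × 112.11 × 117.73 × 2.8485 × 4 = 7.6253 × 10^7
Stock = 0.00197 cells/mL × 7.6253 × 10^7 = 1.50 × 10^5 cells/mL

1.50 × 10^5 cells/mL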